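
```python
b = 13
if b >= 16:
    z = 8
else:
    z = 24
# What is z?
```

Trace:
`b = 13` → b = 13
`if b >= 16: ...` → b >= 16 is False, take else branch → z = 24
So z = 24

Answer: 24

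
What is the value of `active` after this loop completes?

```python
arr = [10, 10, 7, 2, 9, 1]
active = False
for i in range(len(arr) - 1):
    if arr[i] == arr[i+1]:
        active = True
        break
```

Check consecutive duplicates in [10, 10, 7, 2, 9, 1]
`active` takes the values: False → True

Answer: True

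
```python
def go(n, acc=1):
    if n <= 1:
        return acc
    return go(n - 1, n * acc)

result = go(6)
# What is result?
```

Accumulator trace (n, acc): (6, 1) -> (5, 6) -> (4, 30) -> (3, 120) -> (2, 360) -> (1, 720) -> return 720

Answer: 720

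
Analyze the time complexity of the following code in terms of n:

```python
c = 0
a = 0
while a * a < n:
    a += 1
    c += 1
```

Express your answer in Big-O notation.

Each loop level contributes: √n. Multiplying the contributions gives O(√n).

Answer: O(√n)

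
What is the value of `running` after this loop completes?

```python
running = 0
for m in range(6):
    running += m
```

Sum of 0 to 5 = 15
`running` takes the values: 0 → 1 → 3 → 6 → 10 → 15

Answer: 15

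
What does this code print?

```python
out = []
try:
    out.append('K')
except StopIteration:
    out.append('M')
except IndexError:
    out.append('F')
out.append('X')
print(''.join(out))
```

Execution trace: 'K' (try body, no exception) → 'X' (after the try/except). Output: KX

Answer: KX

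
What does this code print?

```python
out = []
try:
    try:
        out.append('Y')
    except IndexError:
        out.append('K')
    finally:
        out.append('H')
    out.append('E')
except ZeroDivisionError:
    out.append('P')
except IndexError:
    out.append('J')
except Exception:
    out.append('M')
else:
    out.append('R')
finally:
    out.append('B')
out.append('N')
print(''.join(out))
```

Execution trace: 'Y' (inner try body, no exception) → 'H' (inner finally) → 'E' (try body, no exception) → 'R' (else) → 'B' (finally) → 'N' (after the try/except). Output: YHERBN

Answer: YHERBN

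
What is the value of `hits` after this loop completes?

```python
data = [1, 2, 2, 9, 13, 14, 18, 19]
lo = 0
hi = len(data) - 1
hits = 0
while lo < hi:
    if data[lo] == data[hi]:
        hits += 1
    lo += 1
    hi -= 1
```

Count matching pairs from ends
`hits` takes the values: 0

Answer: 0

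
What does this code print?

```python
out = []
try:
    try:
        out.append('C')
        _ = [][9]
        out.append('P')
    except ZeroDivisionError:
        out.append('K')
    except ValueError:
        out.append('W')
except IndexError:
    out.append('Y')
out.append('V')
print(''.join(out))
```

Execution trace: 'C' (try body) → 'Y' (outer except IndexError) → 'V' (after the try/except). Output: CYV

Answer: CYV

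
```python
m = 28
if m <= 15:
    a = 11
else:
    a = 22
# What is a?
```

Trace:
`m = 28` → m = 28
`if m <= 15: ...` → m <= 15 is False, take else branch → a = 22
So a = 22

Answer: 22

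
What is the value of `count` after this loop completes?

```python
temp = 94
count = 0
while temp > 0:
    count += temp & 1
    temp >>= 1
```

Count set bits in 94 (binary: 0b1011110)
`count` takes the values: 0 → 1 → 2 → 3 → 4 → 5

Answer: 5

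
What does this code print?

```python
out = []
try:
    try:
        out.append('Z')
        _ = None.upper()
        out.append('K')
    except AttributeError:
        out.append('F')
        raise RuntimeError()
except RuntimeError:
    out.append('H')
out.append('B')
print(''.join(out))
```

Execution trace: 'Z' (inner try body) → 'F' (inner except AttributeError) → 'H' (outer except RuntimeError) → 'B' (after the try/except). Output: ZFHB

Answer: ZFHB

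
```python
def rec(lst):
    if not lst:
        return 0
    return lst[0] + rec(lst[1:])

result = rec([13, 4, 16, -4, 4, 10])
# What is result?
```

13 + 4 + 16 + (-4) + 4 + 10 + 0 = 43

Answer: 43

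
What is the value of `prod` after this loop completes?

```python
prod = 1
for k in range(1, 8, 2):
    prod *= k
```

Product of 1, 3, 5, ... up to 7
`prod` takes the values: 1 → 3 → 15 → 105

Answer: 105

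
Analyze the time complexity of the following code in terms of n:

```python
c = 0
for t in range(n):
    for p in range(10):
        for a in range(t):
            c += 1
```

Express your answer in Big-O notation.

Each loop level contributes: n × 1 × n. Multiplying the contributions gives O(n^2).

Answer: O(n^2)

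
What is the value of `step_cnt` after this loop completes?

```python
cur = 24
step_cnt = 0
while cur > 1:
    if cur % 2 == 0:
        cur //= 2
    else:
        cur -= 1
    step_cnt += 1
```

Steps to reduce 24 to 1
`step_cnt` takes the values: 0 → 1 → 2 → 3 → 4 → 5

Answer: 5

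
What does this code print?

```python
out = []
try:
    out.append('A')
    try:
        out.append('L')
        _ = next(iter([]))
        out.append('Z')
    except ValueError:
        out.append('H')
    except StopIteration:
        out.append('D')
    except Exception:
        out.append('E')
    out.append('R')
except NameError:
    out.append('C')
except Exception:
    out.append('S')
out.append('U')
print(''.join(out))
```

Execution trace: 'A' (try body) → 'L' (inner try body) → 'D' (inner except StopIteration) → 'R' (try body, no exception) → 'U' (after the try/except). Output: ALDRU

Answer: ALDRU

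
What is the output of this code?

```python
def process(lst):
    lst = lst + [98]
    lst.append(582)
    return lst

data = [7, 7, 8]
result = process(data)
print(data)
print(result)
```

Key concept: rebinding parameter vs mutation.
Step by step:
`data = [7, 7, 8]` → data = [7, 7, 8]
`result = process(data)` → result = [7, 7, 8, 98, 582]
`print(data)` → prints [7, 7, 8]
`print(result)` → prints [7, 7, 8, 98, 582]

Answer:
[7, 7, 8]
[7, 7, 8, 98, 582]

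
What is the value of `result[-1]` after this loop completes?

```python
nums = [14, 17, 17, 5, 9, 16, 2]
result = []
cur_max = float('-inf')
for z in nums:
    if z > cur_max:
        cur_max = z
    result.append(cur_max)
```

Running max ends at 17
`result` takes the values: [] → [14] → [14, 17] → [14, 17, 17] → [14, 17, 17, 17] → [14, 17, 17, 17, 17] → [14, 17, 17, 17, 17, 17] → [14, 17, 17, 17, 17, 17, 17]
So `result[-1]` = 17

Answer: 17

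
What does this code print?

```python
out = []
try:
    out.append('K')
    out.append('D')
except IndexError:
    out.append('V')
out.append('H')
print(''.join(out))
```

Execution trace: 'K' (try body) → 'D' (try body, no exception) → 'H' (after the try/except). Output: KDH

Answer: KDH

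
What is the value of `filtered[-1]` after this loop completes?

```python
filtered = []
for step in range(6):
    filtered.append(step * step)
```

Last element of squares 0 to 5
`filtered` takes the values: [] → [0] → [0, 1] → [0, 1, 4] → [0, 1, 4, 9] → [0, 1, 4, 9, 16] → [0, 1, 4, 9, 16, 25]
So `filtered[-1]` = 25

Answer: 25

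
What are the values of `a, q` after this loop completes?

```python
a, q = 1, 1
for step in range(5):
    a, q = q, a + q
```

Fibonacci: after 5 iterations
`a, q` takes the values: (1, 1) → (1, 2) → (2, 3) → (3, 5) → (5, 8) → (8, 13)

Answer: 8, 13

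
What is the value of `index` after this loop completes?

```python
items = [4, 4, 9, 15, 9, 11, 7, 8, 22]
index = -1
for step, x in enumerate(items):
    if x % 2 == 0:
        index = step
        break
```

First even number index in [4, 4, 9, 15, 9, 11, 7, 8, 22]
`index` takes the values: -1 → 0

Answer: 0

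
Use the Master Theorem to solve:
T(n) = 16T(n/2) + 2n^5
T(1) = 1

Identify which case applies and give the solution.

a=16, b=2, f(n)=2n^5. log_2(16) = 4. Since c=5 > 4 and the regularity condition holds (16(n/2)^5 = (16/2^5)n^5 with 16/2^5 < 1), Case 3 applies: T(n) = Θ(f(n)) = O(n^5).

Answer: O(n^5) - Case 3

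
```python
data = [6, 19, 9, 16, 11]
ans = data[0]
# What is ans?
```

Trace:
`data = [6, 19, 9, 16, 11]` → data = [6, 19, 9, 16, 11]
`ans = data[0]` → ans = 6
So ans = 6

Answer: 6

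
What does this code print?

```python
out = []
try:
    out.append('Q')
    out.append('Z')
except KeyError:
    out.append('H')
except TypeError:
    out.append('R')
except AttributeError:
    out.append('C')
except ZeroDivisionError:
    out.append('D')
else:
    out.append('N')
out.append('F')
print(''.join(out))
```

Execution trace: 'Q' (try body) → 'Z' (try body, no exception) → 'N' (else) → 'F' (after the try/except). Output: QZNF

Answer: QZNF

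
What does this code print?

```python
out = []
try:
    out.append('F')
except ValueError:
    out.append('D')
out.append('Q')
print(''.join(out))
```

Execution trace: 'F' (try body, no exception) → 'Q' (after the try/except). Output: FQ

Answer: FQ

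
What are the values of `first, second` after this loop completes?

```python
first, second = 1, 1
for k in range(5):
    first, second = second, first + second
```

Fibonacci: after 5 iterations
`first, second` takes the values: (1, 1) → (1, 2) → (2, 3) → (3, 5) → (5, 8) → (8, 13)

Answer: 8, 13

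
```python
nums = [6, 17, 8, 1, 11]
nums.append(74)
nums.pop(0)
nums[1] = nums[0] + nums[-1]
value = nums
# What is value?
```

Trace:
`nums = [6, 17, 8, 1, 11]` → nums = [6, 17, 8, 1, 11]
`nums.append(74)` → nums = [6, 17, 8, 1, 11, 74]
`nums.pop(0)` → nums = [17, 8, 1, 11, 74]
`nums[1] = nums[0] + nums[-1]` → nums = [17, 91, 1, 11, 74]
`value = nums` → value = [17, 91, 1, 11, 74]
So value = [17, 91, 1, 11, 74]

Answer: [17, 91, 1, 11, 74]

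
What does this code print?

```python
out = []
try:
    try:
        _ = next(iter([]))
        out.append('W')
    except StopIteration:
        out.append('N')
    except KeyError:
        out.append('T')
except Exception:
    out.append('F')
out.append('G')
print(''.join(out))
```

Execution trace: 'N' (inner except StopIteration) → 'G' (after the try/except). Output: NG

Answer: NG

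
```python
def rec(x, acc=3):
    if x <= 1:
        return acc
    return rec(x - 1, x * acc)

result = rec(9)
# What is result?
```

Accumulator trace (n, acc): (9, 3) -> (8, 27) -> (7, 216) -> (6, 1512) -> (5, 9072) -> (4, 45360) -> (3, 181440) -> (2, 544320) -> (1, 1088640) -> return 1088640

Answer: 1088640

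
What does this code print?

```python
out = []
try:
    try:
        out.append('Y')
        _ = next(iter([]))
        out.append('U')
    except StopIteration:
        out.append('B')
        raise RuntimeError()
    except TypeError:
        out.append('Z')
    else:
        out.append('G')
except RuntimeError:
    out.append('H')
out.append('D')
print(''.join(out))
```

Execution trace: 'Y' (inner try body) → 'B' (inner except StopIteration) → 'H' (outer except RuntimeError) → 'D' (after the try/except). Output: YBHD

Answer: YBHD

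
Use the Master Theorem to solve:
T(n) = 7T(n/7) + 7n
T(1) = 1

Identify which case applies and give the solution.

a=7, b=7, f(n)=7n. log_7(7) = 1. Since c=1 = 1, Case 2 applies: T(n) = Θ(n^log_b(a) · log n) = O(n log n).

Answer: O(n log n) - Case 2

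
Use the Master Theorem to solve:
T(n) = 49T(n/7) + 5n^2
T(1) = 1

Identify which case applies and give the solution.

a=49, b=7, f(n)=5n^2. log_7(49) = 2. Since c=2 = 2, Case 2 applies: T(n) = Θ(n^log_b(a) · log n) = O(n^2 log n).

Answer: O(n^2 log n) - Case 2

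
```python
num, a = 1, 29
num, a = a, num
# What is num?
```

Trace:
`num, a = 1, 29` → num = 1; a = 29
`num, a = a, num` → num = 29; a = 1
So num = 29

Answer: 29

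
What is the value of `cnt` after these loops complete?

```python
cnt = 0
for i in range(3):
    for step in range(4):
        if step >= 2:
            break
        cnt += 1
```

Inner breaks at 2, outer runs 3 times
`cnt` takes the values: 0 → 1 → 2 → 3 → 4 → 5 → 6

Answer: 6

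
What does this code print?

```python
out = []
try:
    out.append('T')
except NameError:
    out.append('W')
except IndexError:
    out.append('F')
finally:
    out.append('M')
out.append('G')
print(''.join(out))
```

Execution trace: 'T' (try body, no exception) → 'M' (finally) → 'G' (after the try/except). Output: TMG

Answer: TMG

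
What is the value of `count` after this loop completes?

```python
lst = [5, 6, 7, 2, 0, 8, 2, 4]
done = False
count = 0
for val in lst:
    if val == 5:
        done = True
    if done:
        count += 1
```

Count elements after first 5 in [5, 6, 7, 2, 0, 8, 2, 4]
`count` takes the values: 0 → 1 → 2 → 3 → 4 → 5 → 6 → 7 → 8

Answer: 8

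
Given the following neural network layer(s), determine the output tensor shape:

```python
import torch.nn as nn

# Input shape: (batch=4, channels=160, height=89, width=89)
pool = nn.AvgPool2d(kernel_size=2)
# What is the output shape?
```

Input: (4, 160, 89, 89) -> Output: (4, 160, 44, 44)

Answer: (4, 160, 44, 44)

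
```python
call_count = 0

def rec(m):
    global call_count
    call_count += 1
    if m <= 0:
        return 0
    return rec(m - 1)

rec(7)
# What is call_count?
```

Linear recursion stepping by 1: 8 calls from m=7 down to ≤0.

Answer: 8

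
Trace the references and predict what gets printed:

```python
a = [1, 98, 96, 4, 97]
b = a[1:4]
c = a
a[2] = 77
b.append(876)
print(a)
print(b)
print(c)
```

Key concept: slice vs alias.
Step by step:
`a = [1, 98, 96, 4, 97]` → a = [1, 98, 96, 4, 97]
`b = a[1:4]` → b = [98, 96, 4]
`c = a` → c = [1, 98, 96, 4, 97] (same object as a)
`a[2] = 77` → a = [1, 98, 77, 4, 97] (same object as c); c = [1, 98, 77, 4, 97] (same object as a)
`b.append(876)` → b = [98, 96, 4, 876]
`print(a)` → prints [1, 98, 77, 4, 97]
`print(b)` → prints [98, 96, 4, 876]
`print(c)` → prints [1, 98, 77, 4, 97]

Answer:
[1, 98, 77, 4, 97]
[98, 96, 4, 876]
[1, 98, 77, 4, 97]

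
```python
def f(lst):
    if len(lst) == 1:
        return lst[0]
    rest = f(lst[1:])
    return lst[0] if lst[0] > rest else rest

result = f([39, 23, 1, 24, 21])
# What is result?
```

Recursive max over [39, 23, 1, 24, 21] = 39

Answer: 39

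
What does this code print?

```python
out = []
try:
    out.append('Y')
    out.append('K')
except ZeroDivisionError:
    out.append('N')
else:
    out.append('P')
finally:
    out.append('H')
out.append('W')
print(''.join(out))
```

Execution trace: 'Y' (try body) → 'K' (try body, no exception) → 'P' (else) → 'H' (finally) → 'W' (after the try/except). Output: YKPHW

Answer: YKPHW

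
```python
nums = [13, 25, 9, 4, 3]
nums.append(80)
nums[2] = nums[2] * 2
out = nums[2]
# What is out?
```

Trace:
`nums = [13, 25, 9, 4, 3]` → nums = [13, 25, 9, 4, 3]
`nums.append(80)` → nums = [13, 25, 9, 4, 3, 80]
`nums[2] = nums[2] * 2` → nums = [13, 25, 18, 4, 3, 80]
`out = nums[2]` → out = 18
So out = 18

Answer: 18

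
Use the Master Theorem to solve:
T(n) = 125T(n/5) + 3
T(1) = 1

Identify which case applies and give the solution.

a=125, b=5, f(n)=3. log_5(125) = 3. Since c=0 < 3, Case 1 applies: T(n) = Θ(n^log_b(a)) = O(n^3).

Answer: O(n^3) - Case 1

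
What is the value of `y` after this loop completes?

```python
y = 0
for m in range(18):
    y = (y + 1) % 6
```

Increment mod 6, 18 times = 0
`y` takes the values: 0 → 1 → 2 → 3 → 4 → 5 → 0 → 1 → 2 → 3 → 4 → 5 → 0 → 1 → 2 → 3 → 4 → 5 → 0

Answer: 0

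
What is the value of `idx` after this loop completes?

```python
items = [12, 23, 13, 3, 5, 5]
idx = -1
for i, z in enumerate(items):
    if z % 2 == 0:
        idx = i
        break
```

First even number index in [12, 23, 13, 3, 5, 5]
`idx` takes the values: -1 → 0

Answer: 0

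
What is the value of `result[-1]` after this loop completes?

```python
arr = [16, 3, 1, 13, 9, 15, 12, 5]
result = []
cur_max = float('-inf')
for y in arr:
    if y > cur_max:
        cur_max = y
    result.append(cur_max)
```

Running max ends at 16
`result` takes the values: [] → [16] → [16, 16] → [16, 16, 16] → [16, 16, 16, 16] → [16, 16, 16, 16, 16] → [16, 16, 16, 16, 16, 16] → [16, 16, 16, 16, 16, 16, 16] → [16, 16, 16, 16, 16, 16, 16, 16]
So `result[-1]` = 16

Answer: 16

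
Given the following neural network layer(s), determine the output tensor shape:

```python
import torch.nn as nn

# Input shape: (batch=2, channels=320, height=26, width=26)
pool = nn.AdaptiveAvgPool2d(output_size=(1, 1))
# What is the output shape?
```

Input: (2, 320, 26, 26) -> Output: (2, 320, 1, 1)

Answer: (2, 320, 1, 1)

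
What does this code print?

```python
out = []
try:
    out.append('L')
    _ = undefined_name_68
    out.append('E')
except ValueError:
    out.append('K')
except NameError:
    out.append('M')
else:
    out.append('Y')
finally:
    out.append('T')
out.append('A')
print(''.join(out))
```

Execution trace: 'L' (try body) → 'M' (except NameError) → 'T' (finally) → 'A' (after the try/except). Output: LMTA

Answer: LMTA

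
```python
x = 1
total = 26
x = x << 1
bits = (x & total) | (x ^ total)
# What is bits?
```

Trace:
`x = 1` → x = 1
`total = 26` → total = 26
`x = x << 1` → x = 2
`bits = (x & total) | (x ^ total)` → bits = 26
So bits = 26

Answer: 26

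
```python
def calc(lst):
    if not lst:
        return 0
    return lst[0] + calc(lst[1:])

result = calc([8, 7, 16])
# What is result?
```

8 + 7 + 16 + 0 = 31

Answer: 31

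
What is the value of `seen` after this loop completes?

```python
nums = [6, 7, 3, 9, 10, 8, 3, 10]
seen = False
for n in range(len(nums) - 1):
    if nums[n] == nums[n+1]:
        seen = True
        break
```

Check consecutive duplicates in [6, 7, 3, 9, 10, 8, 3, 10]
`seen` takes the values: False

Answer: False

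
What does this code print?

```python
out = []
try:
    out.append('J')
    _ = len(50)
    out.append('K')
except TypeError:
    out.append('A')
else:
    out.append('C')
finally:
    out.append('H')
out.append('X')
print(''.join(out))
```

Execution trace: 'J' (try body) → 'A' (except TypeError) → 'H' (finally) → 'X' (after the try/except). Output: JAHX

Answer: JAHX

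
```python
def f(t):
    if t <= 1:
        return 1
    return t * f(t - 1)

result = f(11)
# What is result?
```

f(11) = 11 * 10 * 9 * 8 * 7 * 6 * 5 * 4 * 3 * 2 * 1 = 39916800

Answer: 39916800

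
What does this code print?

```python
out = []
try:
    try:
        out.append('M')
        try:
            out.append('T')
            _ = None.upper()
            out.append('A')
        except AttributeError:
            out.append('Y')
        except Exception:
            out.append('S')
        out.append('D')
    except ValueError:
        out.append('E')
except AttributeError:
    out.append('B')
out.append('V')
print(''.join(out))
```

Execution trace: 'M' (try body) → 'T' (inner try body) → 'Y' (inner except AttributeError) → 'D' (try body, no exception) → 'V' (after the try/except). Output: MTYDV

Answer: MTYDV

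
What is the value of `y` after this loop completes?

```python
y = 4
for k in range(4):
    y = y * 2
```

Multiply by 2, 4 times: 4 * 2^4 = 64
`y` takes the values: 4 → 8 → 16 → 32 → 64

Answer: 64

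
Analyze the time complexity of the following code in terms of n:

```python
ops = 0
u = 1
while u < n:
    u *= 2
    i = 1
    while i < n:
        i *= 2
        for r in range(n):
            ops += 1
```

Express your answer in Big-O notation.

Each loop level contributes: log n × log n × n. Multiplying the contributions gives O(n log² n).

Answer: O(n log² n)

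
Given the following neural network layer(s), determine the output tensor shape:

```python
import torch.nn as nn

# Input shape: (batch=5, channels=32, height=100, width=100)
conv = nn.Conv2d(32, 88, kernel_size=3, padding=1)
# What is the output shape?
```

Input: (5, 32, 100, 100) -> Output: (5, 88, 100, 100)

Answer: (5, 88, 100, 100)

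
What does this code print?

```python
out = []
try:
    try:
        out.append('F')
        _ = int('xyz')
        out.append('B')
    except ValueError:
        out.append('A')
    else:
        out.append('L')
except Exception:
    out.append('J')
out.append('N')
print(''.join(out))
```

Execution trace: 'F' (inner try body) → 'A' (inner except ValueError) → 'N' (after the try/except). Output: FAN

Answer: FAN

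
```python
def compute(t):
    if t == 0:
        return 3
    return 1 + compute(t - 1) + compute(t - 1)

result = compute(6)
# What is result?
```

compute(t) = 1 + 2·compute(t-1), compute(0)=3. Closed form: (3+1)·2^6 - 1 = 255.

Answer: 255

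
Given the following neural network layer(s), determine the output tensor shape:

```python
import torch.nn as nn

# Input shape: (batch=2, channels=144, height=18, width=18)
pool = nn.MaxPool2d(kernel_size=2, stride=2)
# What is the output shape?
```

Input: (2, 144, 18, 18) -> Output: (2, 144, 9, 9)

Answer: (2, 144, 9, 9)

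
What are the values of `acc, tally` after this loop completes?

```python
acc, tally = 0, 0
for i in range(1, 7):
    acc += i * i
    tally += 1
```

Sum of squares and count
`acc, tally` takes the values: (0, 0) → (1, 0) → (1, 1) → (5, 1) → (5, 2) → (14, 2) → (14, 3) → (30, 3) → (30, 4) → (55, 4) → (55, 5) → (91, 5) → (91, 6)

Answer: 91, 6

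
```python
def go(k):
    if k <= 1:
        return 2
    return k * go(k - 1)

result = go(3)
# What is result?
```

go(3) = 3 * 2 * 2 = 12

Answer: 12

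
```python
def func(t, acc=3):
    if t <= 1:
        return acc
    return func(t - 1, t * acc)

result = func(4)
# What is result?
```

Accumulator trace (n, acc): (4, 3) -> (3, 12) -> (2, 36) -> (1, 72) -> return 72

Answer: 72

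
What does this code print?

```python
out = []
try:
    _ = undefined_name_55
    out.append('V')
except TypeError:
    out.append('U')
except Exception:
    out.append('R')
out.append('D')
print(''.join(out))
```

Execution trace: 'R' (except Exception) → 'D' (after the try/except). Output: RD

Answer: RD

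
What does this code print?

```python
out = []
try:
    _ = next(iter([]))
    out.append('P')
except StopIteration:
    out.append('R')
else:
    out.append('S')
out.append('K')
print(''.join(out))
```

Execution trace: 'R' (except StopIteration) → 'K' (after the try/except). Output: RK

Answer: RK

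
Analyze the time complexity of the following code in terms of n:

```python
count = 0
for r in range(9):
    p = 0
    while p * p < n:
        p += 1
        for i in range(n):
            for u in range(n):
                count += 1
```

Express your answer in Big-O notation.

Each loop level contributes: 1 × √n × n × n. Multiplying the contributions gives O(n^2√n).

Answer: O(n^2√n)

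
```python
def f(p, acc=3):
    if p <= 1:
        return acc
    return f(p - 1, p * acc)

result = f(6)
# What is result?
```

Accumulator trace (n, acc): (6, 3) -> (5, 18) -> (4, 90) -> (3, 360) -> (2, 1080) -> (1, 2160) -> return 2160

Answer: 2160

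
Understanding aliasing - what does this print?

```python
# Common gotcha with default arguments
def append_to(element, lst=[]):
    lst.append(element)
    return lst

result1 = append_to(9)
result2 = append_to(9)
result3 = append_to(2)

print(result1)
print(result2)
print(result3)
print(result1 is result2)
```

Key concept: mutable default argument gotcha.
Step by step:
`result1 = append_to(9)` → result1 = [9]
`result2 = append_to(9)` → result1 = [9, 9] (same object as result2); result2 = [9, 9] (same object as result1)
`result3 = append_to(2)` → result1 = [9, 9, 2] (same object as result2, result3); result2 = [9, 9, 2] (same object as result1, result3); result3 = [9, 9, 2] (same object as result1, result2)
`print(result1)` → prints [9, 9, 2]
`print(result2)` → prints [9, 9, 2]
`print(result3)` → prints [9, 9, 2]
`print(result1 is result2)` → prints True

Answer:
[9, 9, 2]
[9, 9, 2]
[9, 9, 2]
True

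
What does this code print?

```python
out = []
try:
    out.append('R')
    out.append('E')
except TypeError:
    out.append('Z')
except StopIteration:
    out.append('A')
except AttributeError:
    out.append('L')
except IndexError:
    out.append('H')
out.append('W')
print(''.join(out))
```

Execution trace: 'R' (try body) → 'E' (try body, no exception) → 'W' (after the try/except). Output: REW

Answer: REW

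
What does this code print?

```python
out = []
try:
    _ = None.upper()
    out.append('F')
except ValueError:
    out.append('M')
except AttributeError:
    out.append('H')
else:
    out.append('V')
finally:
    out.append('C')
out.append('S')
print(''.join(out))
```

Execution trace: 'H' (except AttributeError) → 'C' (finally) → 'S' (after the try/except). Output: HCS

Answer: HCS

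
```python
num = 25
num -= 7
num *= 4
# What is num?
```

Trace:
`num = 25` → num = 25
`num -= 7` → num = 18
`num *= 4` → num = 72
So num = 72

Answer: 72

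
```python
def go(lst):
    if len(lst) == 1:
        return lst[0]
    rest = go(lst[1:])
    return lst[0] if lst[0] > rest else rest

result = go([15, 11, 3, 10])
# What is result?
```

Recursive max over [15, 11, 3, 10] = 15

Answer: 15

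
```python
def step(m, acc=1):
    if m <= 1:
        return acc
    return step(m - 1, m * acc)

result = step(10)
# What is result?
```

Accumulator trace (n, acc): (10, 1) -> (9, 10) -> (8, 90) -> (7, 720) -> (6, 5040) -> (5, 30240) -> (4, 151200) -> (3, 604800) -> (2, 1814400) -> (1, 3628800) -> return 3628800

Answer: 3628800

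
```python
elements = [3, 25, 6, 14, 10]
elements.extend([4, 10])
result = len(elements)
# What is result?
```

Trace:
`elements = [3, 25, 6, 14, 10]` → elements = [3, 25, 6, 14, 10]
`elements.extend([4, 10])` → elements = [3, 25, 6, 14, 10, 4, 10]
`result = len(elements)` → result = 7
So result = 7

Answer: 7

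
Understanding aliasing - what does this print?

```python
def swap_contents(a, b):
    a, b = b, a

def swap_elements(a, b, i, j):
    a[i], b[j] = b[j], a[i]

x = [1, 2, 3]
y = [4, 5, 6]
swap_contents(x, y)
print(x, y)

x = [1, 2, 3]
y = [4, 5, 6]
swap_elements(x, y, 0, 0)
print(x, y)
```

Key concept: parameter rebinding vs mutation.
Step by step:
`x = [1, 2, 3]` → x = [1, 2, 3]
`y = [4, 5, 6]` → y = [4, 5, 6]
`swap_contents(x, y)` → no visible change to tracked variables
`print(x, y)` → prints [1, 2, 3] [4, 5, 6]
`x = [1, 2, 3]` → x = [1, 2, 3]
`y = [4, 5, 6]` → y = [4, 5, 6]
`swap_elements(x, y, 0, 0)` → x = [4, 2, 3]; y = [1, 5, 6]
`print(x, y)` → prints [4, 2, 3] [1, 5, 6]

Answer:
[1, 2, 3] [4, 5, 6]
[4, 2, 3] [1, 5, 6]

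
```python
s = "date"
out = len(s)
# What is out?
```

Trace:
`s = "date"` → s = 'date'
`out = len(s)` → out = 4
So out = 4

Answer: 4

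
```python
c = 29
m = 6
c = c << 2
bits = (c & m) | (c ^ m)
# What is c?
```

Trace:
`c = 29` → c = 29
`m = 6` → m = 6
`c = c << 2` → c = 116
`bits = (c & m) | (c ^ m)` → bits = 118
So c = 116

Answer: 116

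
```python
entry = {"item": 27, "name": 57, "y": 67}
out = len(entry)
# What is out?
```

Trace:
`entry = {"item": 27, "name": 57, "y": 67}` → entry = {'item': 27, 'name': 57, 'y': 67}
`out = len(entry)` → out = 3
So out = 3

Answer: 3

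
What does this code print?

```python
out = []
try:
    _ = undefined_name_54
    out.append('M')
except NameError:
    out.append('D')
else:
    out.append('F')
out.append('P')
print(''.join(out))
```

Execution trace: 'D' (except NameError) → 'P' (after the try/except). Output: DP

Answer: DP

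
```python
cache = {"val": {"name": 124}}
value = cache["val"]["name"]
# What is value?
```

Trace:
`cache = {"val": {"name": 124}}` → cache = {'val': {'name': 124}}
`value = cache["val"]["name"]` → value = 124
So value = 124

Answer: 124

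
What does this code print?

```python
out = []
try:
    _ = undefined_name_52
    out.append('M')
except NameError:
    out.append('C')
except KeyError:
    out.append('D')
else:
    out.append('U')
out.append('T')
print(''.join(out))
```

Execution trace: 'C' (except NameError) → 'T' (after the try/except). Output: CT

Answer: CT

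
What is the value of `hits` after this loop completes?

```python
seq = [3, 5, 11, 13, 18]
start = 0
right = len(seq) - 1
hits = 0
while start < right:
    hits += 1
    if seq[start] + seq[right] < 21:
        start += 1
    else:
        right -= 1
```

Steps to find pair summing to 21
`hits` takes the values: 0 → 1 → 2 → 3 → 4

Answer: 4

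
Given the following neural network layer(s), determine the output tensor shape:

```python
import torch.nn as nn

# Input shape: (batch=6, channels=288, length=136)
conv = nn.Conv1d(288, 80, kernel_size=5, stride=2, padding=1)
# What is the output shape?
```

Input: (6, 288, 136) -> Output: (6, 80, 67)

Answer: (6, 80, 67)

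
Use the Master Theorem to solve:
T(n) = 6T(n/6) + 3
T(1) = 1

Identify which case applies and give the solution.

a=6, b=6, f(n)=3. log_6(6) = 1. Since c=0 < 1, Case 1 applies: T(n) = Θ(n^log_b(a)) = O(n).

Answer: O(n) - Case 1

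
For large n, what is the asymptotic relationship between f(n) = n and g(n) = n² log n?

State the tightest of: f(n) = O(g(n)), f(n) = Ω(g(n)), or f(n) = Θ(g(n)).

n vs n² log n: f(n) = O(g(n)) but not Ω(g(n)) — n² log n grows strictly faster than n.

Answer: f(n) = O(g(n)) but not Ω(g(n)) — n² log n grows strictly faster than n.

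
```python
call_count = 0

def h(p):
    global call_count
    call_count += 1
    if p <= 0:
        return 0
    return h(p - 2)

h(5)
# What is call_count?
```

Linear recursion stepping by 2: 4 calls from p=5 down to ≤0.

Answer: 4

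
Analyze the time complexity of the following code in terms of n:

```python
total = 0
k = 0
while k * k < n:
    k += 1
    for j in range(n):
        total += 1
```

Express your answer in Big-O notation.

Each loop level contributes: √n × n. Multiplying the contributions gives O(n√n).

Answer: O(n√n)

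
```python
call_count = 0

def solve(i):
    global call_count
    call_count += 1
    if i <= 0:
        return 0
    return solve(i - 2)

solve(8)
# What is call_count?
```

Linear recursion stepping by 2: 5 calls from i=8 down to ≤0.

Answer: 5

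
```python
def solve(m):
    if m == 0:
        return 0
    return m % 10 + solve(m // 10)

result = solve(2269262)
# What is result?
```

Sum of digits of 2269262: 2 + 6 + 2 + 9 + 6 + 2 + 2 = 29

Answer: 29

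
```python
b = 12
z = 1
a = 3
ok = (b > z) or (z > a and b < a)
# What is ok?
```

Trace:
`b = 12` → b = 12
`z = 1` → z = 1
`a = 3` → a = 3
`ok = (b > z) or (z > a and b < a)` → ok = True
So ok = True

Answer: True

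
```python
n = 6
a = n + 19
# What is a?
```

Trace:
`n = 6` → n = 6
`a = n + 19` → a = 25
So a = 25

Answer: 25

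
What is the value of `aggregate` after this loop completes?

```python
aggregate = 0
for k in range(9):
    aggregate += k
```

Sum of 0 to 8 = 36
`aggregate` takes the values: 0 → 1 → 3 → 6 → 10 → 15 → 21 → 28 → 36

Answer: 36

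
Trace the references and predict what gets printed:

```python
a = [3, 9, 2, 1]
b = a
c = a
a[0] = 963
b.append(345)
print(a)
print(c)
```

Key concept: multiple aliases.
Step by step:
`a = [3, 9, 2, 1]` → a = [3, 9, 2, 1]
`b = a` → b = [3, 9, 2, 1] (same object as a)
`c = a` → c = [3, 9, 2, 1] (same object as a, b)
`a[0] = 963` → a = [963, 9, 2, 1] (same object as b, c); b = [963, 9, 2, 1] (same object as a, c); c = [963, 9, 2, 1] (same object as a, b)
`b.append(345)` → a = [963, 9, 2, 1, 345] (same object as b, c); b = [963, 9, 2, 1, 345] (same object as a, c); c = [963, 9, 2, 1, 345] (same object as a, b)
`print(a)` → prints [963, 9, 2, 1, 345]
`print(c)` → prints [963, 9, 2, 1, 345]

Answer:
[963, 9, 2, 1, 345]
[963, 9, 2, 1, 345]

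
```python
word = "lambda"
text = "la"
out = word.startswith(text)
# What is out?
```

Trace:
`word = "lambda"` → word = 'lambda'
`text = "la"` → text = 'la'
`out = word.startswith(text)` → out = True
So out = True

Answer: True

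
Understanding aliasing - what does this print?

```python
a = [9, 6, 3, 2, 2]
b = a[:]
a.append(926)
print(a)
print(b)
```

Key concept: slice [:] creates copy.
Step by step:
`a = [9, 6, 3, 2, 2]` → a = [9, 6, 3, 2, 2]
`b = a[:]` → b = [9, 6, 3, 2, 2]
`a.append(926)` → a = [9, 6, 3, 2, 2, 926]
`print(a)` → prints [9, 6, 3, 2, 2, 926]
`print(b)` → prints [9, 6, 3, 2, 2]

Answer:
[9, 6, 3, 2, 2, 926]
[9, 6, 3, 2, 2]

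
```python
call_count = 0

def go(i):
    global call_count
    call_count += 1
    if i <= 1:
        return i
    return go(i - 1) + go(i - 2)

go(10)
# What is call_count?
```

Calls(i) = 1 + Calls(i-1) + Calls(i-2); Calls(0)=Calls(1)=1. For i=10 this gives 177.

Answer: 177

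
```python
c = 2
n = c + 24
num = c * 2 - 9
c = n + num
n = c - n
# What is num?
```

Trace:
`c = 2` → c = 2
`n = c + 24` → n = 26
`num = c * 2 - 9` → num = -5
`c = n + num` → c = 21
`n = c - n` → n = -5
So num = -5

Answer: -5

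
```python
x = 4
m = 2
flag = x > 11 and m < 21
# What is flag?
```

Trace:
`x = 4` → x = 4
`m = 2` → m = 2
`flag = x > 11 and m < 21` → flag = False
So flag = False

Answer: False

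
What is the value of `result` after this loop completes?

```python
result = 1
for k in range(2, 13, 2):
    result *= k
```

Product of even numbers 2 to 12
`result` takes the values: 1 → 2 → 8 → 48 → 384 → 3840 → 46080

Answer: 46080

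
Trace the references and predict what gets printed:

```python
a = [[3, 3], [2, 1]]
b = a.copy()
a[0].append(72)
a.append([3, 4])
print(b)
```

Key concept: shallow copy with nested lists.
Step by step:
`a = [[3, 3], [2, 1]]` → a = [[3, 3], [2, 1]]
`b = a.copy()` → b = [[3, 3], [2, 1]]
`a[0].append(72)` → a = [[3, 3, 72], [2, 1]]; b = [[3, 3, 72], [2, 1]]
`a.append([3, 4])` → a = [[3, 3, 72], [2, 1], [3, 4]]
`print(b)` → prints [[3, 3, 72], [2, 1]]

Answer: [[3, 3, 72], [2, 1]]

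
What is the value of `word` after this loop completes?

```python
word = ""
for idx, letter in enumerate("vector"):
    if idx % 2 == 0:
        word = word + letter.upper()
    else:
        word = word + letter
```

Uppercase even positions in 'vector'
`word` takes the values: "" → "V" → "Ve" → "VeC" → "VeCt" → "VeCtO" → "VeCtOr"

Answer: "VeCtOr"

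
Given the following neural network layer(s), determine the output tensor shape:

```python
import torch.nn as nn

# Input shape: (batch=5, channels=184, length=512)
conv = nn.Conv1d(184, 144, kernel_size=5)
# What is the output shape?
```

Input: (5, 184, 512) -> Output: (5, 144, 508)

Answer: (5, 144, 508)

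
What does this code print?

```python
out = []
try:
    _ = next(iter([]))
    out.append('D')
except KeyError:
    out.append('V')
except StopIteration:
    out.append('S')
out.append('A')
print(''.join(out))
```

Execution trace: 'S' (except StopIteration) → 'A' (after the try/except). Output: SA

Answer: SA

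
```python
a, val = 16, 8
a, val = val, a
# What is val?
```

Trace:
`a, val = 16, 8` → a = 16; val = 8
`a, val = val, a` → a = 8; val = 16
So val = 16

Answer: 16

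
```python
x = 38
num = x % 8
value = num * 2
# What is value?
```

Trace:
`x = 38` → x = 38
`num = x % 8` → num = 6
`value = num * 2` → value = 12
So value = 12

Answer: 12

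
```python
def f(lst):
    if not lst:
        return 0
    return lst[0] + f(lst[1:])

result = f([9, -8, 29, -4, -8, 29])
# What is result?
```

9 + (-8) + 29 + (-4) + (-8) + 29 + 0 = 47

Answer: 47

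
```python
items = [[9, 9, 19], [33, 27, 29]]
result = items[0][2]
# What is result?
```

Trace:
`items = [[9, 9, 19], [33, 27, 29]]` → items = [[9, 9, 19], [33, 27, 29]]
`result = items[0][2]` → result = 19
So result = 19

Answer: 19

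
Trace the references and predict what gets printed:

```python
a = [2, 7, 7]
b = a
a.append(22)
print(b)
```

Key concept: basic list aliasing.
Step by step:
`a = [2, 7, 7]` → a = [2, 7, 7]
`b = a` → b = [2, 7, 7] (same object as a)
`a.append(22)` → a = [2, 7, 7, 22] (same object as b); b = [2, 7, 7, 22] (same object as a)
`print(b)` → prints [2, 7, 7, 22]

Answer: [2, 7, 7, 22]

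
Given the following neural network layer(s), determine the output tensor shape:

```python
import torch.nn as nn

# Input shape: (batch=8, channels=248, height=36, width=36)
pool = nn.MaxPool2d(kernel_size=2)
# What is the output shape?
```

Input: (8, 248, 36, 36) -> Output: (8, 248, 18, 18)

Answer: (8, 248, 18, 18)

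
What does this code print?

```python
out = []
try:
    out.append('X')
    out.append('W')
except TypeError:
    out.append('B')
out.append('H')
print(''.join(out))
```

Execution trace: 'X' (try body) → 'W' (try body, no exception) → 'H' (after the try/except). Output: XWH

Answer: XWH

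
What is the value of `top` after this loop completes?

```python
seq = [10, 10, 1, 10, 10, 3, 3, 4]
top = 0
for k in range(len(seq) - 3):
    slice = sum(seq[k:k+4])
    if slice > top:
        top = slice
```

Max sum of 4-element window in [10, 10, 1, 10, 10, 3, 3, 4]
`top` takes the values: 0 → 31

Answer: 31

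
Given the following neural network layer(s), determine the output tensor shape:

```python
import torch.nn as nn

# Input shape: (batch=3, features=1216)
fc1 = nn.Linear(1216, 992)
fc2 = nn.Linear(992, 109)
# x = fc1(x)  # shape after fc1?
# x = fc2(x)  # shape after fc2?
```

Input: (3, 1216) -> after fc1: (3, 992) -> Output: (3, 109)

Answer: (3, 109)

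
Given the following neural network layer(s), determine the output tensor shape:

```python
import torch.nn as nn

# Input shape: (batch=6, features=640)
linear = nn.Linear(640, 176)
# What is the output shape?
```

Input: (6, 640) -> Output: (6, 176)

Answer: (6, 176)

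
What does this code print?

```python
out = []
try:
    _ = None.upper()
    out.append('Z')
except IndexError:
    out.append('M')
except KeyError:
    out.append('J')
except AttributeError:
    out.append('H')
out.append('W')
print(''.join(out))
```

Execution trace: 'H' (except AttributeError) → 'W' (after the try/except). Output: HW

Answer: HW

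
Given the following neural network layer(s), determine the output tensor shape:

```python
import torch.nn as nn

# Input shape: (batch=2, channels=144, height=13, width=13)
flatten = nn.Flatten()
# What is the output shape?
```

Input: (2, 144, 13, 13) -> Output: (2, 24336)

Answer: (2, 24336)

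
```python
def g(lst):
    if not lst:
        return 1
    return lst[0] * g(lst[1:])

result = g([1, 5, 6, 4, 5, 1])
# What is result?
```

Product over [1, 5, 6, 4, 5, 1] = 1 * 5 * 6 * 4 * 5 * 1 = 600

Answer: 600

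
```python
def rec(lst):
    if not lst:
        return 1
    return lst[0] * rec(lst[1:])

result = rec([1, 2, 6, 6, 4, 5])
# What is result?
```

Product over [1, 2, 6, 6, 4, 5] = 1 * 2 * 6 * 6 * 4 * 5 = 1440

Answer: 1440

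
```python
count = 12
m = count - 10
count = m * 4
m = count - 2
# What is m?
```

Trace:
`count = 12` → count = 12
`m = count - 10` → m = 2
`count = m * 4` → count = 8
`m = count - 2` → m = 6
So m = 6

Answer: 6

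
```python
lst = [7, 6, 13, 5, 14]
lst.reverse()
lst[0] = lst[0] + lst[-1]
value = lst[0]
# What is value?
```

Trace:
`lst = [7, 6, 13, 5, 14]` → lst = [7, 6, 13, 5, 14]
`lst.reverse()` → lst = [14, 5, 13, 6, 7]
`lst[0] = lst[0] + lst[-1]` → lst = [21, 5, 13, 6, 7]
`value = lst[0]` → value = 21
So value = 21

Answer: 21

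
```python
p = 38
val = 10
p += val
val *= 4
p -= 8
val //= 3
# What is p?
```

Trace:
`p = 38` → p = 38
`val = 10` → val = 10
`p += val` → p = 48
`val *= 4` → val = 40
`p -= 8` → p = 40
`val //= 3` → val = 13
So p = 40

Answer: 40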